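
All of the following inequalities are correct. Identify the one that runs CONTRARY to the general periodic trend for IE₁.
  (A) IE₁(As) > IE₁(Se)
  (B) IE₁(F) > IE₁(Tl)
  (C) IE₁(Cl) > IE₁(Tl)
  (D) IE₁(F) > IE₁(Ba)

The general trend: IE₁ increases across a period and decreases down a group.
(A) As (period 4, group 15) vs Se (period 4, group 16): the stated order contradicts the simple trend.
(B) F (period 2, group 17) vs Tl (period 6, group 13): the stated order agrees with the simple trend.
(C) Cl (period 3, group 17) vs Tl (period 6, group 13): the stated order agrees with the simple trend.
(D) F (period 2, group 17) vs Ba (period 6, group 2): the stated order agrees with the simple trend.
The exception is (A): Se (4p⁴) ionizes more easily than half-filled As (4p³).

(A)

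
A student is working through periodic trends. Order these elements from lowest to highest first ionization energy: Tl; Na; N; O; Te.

First ionization energy rises across a period (greater Z_eff holds electrons more tightly) and falls down a group (valence electrons are farther from the nucleus).
These span different periods and groups, so the two trends combine.
Tl > Na: period and group pull opposite ways; the across-period shift dominates (589 vs 496 kJ/mol).
Te > Tl: relative to Tl, both the across-period and down-group shifts push Te's first ionization energy up.
O > Te: O sits above Te in group 16, so the down-group effect alone puts O higher.
N > O: this pair runs against the simple trend — see the exception note.
Note the exception: N has a higher first ionization energy than O, contrary to the simple trend — pairing an electron in O's 2p⁴ costs repulsion energy, so O ionizes more easily than half-filled N (2p³).
Tabulated first ionization energy (kJ/mol): N 1402, O 1314, Na 496, Te 869, Tl 589.
So from lowest to highest: Na < Tl < Te < O < N.

Na < Tl < Te < O < N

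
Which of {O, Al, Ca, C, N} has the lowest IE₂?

After 1 electron has been removed, what remains? O⁺ still has 5 valence electrons; Al⁺ still has 2 valence electrons; Ca⁺ still has 1 valence electron; C⁺ still has 3 valence electrons; N⁺ still has 4 valence electrons.
All are still removing valence electrons, so compare the +1 ions as you would atoms: IE_2 generally rises across a period (higher Z_eff) and falls down a group (larger shell), subject to the usual subshell exceptions.
Valence configurations: O⁺ [He]2s²2p³, Al⁺ [Ne]3s², Ca⁺ [Ar]4s¹, C⁺ [He]2s²2p¹, N⁺ [He]2s²2p².
The numbers (kJ/mol): O 3388, Al 1817, Ca 1145, C 2353, N 2856.
Hence IE_2: Ca < Al < C < N < O.

Ca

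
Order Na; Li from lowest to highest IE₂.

IE_2 is the cost of taking one more electron from the +1 cation: Na⁺ is the bare [Ne] core; Li⁺ is the bare [He] core.
All of these are removing an electron from a noble-gas core or deeper; the smaller core (lower principal quantum number) is held far more tightly, and within a period the higher nuclear charge binds the same core more tightly.
The numbers (kJ/mol): Na 4562, Li 7298.
Hence IE_2: Na < Li.

Na, Li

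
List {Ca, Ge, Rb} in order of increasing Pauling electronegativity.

Atoms toward the upper right of the periodic table pull bonding electrons most strongly.
These span different periods and groups, so the two trends combine.
Ca > Rb: both effects reinforce here, so Ca is clearly the higher of the two.
Ge > Ca: Ge lies to the right of Ca in period 4, so the across-period effect alone puts Ge higher.
For reference (Pauling): Ca 1.00, Ge 2.01, Rb 0.82.
So from lowest to highest: Rb < Ca < Ge.

Rb < Ca < Ge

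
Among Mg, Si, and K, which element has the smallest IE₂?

Consider each +1 ion: Mg⁺ still has 1 valence electron; Si⁺ still has 3 valence electrons; K⁺ is the bare [Ar] core.
Breaking into a closed-shell core is much more expensive than removing a leftover valence electron — K has the largest IE_2 here.
Valence configurations: Mg⁺ [Ne]3s¹, Si⁺ [Ne]3s²3p¹.
Tabulated IE_2 (kJ/mol): Mg 1451, Si 1577, K 3052.
Putting it together, IE_2: Mg < Si < K.

Mg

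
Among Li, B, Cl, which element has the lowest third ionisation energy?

B

After 2 electrons have been removed, what remains? Li²⁺ is already 1 electron into the core; B²⁺ still has 1 valence electron; Cl²⁺ still has 5 valence electrons.
Core electrons are held far more tightly than valence electrons, so Li tops the IE_3 order.
Valence configurations: B²⁺ [He]2s¹, Cl²⁺ [Ne]3s²3p³.
Approximate IE_3 values (kJ/mol): Li 11815, B 3660, Cl 3822.
So the third ionization energies run B < Cl < Li.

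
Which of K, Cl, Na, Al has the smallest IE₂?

Al

The second ionization energy removes an electron from the +1 ion. For each element: K⁺ is the bare [Ar] core; Cl⁺ still has 6 valence electrons; Na⁺ is the bare [Ne] core; Al⁺ still has 2 valence electrons.
Breaking into a closed-shell core is much more expensive than removing a leftover valence electron — K and Na have the largest IE_2 here.
Valence configurations: Cl⁺ [Ne]3s²3p⁴, Al⁺ [Ne]3s².
Approximate IE_2 values (kJ/mol): K 3052, Cl 2298, Na 4562, Al 1817.
So the second ionization energies run Al < Cl < K < Na.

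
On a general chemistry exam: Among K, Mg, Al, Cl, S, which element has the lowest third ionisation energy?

Al

After 2 electrons have been removed, what remains? K²⁺ is already 1 electron into the core; Mg²⁺ is the bare [Ne] core; Al²⁺ still has 1 valence electron; Cl²⁺ still has 5 valence electrons; S²⁺ still has 4 valence electrons.
Core electrons are held far more tightly than valence electrons, so K and Mg top the IE_3 order.
Valence configurations: Al²⁺ [Ne]3s¹, Cl²⁺ [Ne]3s²3p³, S²⁺ [Ne]3s²3p².
Tabulated IE_3 (kJ/mol): K 4420, Mg 7733, Al 2745, Cl 3822, S 3357.
Overall IE_3 order: Al < S < Cl < K < Mg.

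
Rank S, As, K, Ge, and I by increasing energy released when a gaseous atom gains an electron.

K < As < Ge < S < I

S is in period 3, group 16; K is in period 4, group 1; Ge is in period 4, group 14; As is in period 4, group 15; I is in period 5, group 17.
Adding an electron releases more energy for atoms nearer the top right (short of the noble gases).
Here both period and group differ, so the two effects have to be weighed against each other.
As > K: both are in period 4; the period trend gives As the larger value.
Ge > As: this pair runs against the simple trend — see the exception note.
S > Ge: both effects reinforce here, so S is clearly the higher of the two.
I > S: the two effects oppose for this pair; the across-period effect wins (295 vs 200 kJ/mol).
Note the exception: Ge has a higher electron affinity than As, contrary to the simple trend — adding an electron to As's half-filled 4p³ is unfavourable, so Ge (4p²) has the more exothermic EA.
Tabulated electron affinity (kJ/mol): S 200, K 48, Ge 119, As 78, I 295.
So from lowest to highest: K < As < Ge < S < I.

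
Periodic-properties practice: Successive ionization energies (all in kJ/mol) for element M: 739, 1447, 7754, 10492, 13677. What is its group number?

Group 2

Look for the largest jump between consecutive ionization energies: IE3/IE2 ≈ 5.4, far larger than any earlier ratio.
That jump marks the point where a core electron is being removed. So the atom has 2 valence electrons.
A main-group element with 2 valence electrons is in group 2.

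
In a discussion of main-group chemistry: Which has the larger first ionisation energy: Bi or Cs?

Cs is in period 6, group 1; Bi is in period 6, group 15.
Removing the outermost electron gets harder across a period and easier down a group.
All lie in period 6, so first ionization energy increases left to right.
So Bi has the larger first ionisation energy (Bi > Cs).

Bi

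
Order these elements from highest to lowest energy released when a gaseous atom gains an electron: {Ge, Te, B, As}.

Electron affinity generally becomes more exothermic across a period toward the halogens and less exothermic down a group.
Here both period and group differ, so the two effects have to be weighed against each other.
As > B: period and group pull opposite ways; the across-period shift dominates (78 vs 27 kJ/mol).
Ge > As: this pair runs against the simple trend — see the exception note.
Te > Ge: period and group pull opposite ways; the across-period shift dominates (190 vs 119 kJ/mol).
Note the exception: Ge has a higher electron affinity than As, contrary to the simple trend — adding an electron to As's half-filled 4p³ is unfavourable, so Ge (4p²) has the more exothermic EA.
For reference (kJ/mol): B 27, Ge 119, As 78, Te 190.
So from highest to lowest: Te > Ge > As > B.

Te > Ge > As > B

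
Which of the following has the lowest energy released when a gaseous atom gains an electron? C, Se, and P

P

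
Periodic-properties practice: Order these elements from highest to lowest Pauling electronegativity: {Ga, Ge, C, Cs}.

C, Ge, Ga, Cs

C is in period 2, group 14; Ga is in period 4, group 13; Ge is in period 4, group 14; Cs is in period 6, group 1.
Atoms toward the upper right of the periodic table pull bonding electrons most strongly.
These span different periods and groups, so the two trends combine.
Ga > Cs: relative to Cs, both the across-period and down-group shifts push Ga's electronegativity up.
Ge > Ga: Ge lies to the right of Ga in period 4, so the across-period effect alone puts Ge higher.
C > Ge: they share group 14; the group trend gives C the larger value.
For reference (Pauling): C 2.55, Ga 1.81, Ge 2.01, Cs 0.79.
So from highest to lowest: C > Ge > Ga > Cs.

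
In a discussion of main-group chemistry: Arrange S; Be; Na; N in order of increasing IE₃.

After 2 electrons have been removed, what remains? S²⁺ still has 4 valence electrons; Be²⁺ is the bare [He] core; Na²⁺ is already 1 electron into the core; N²⁺ still has 3 valence electrons.
Pulling an electron out of a noble-gas core costs far more than removing a remaining valence electron, so Na and Be sit at the high end of IE_3.
Valence configurations: S²⁺ [Ne]3s²3p², N²⁺ [He]2s²2p¹.
The numbers (kJ/mol): S 3357, Be 14849, Na 6910, N 4578.
Overall IE_3 order: S < N < Na < Be.

S < N < Na < Be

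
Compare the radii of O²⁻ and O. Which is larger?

Forming O²⁻ adds 2 electrons to O. More electron–electron repulsion in the same shell, with unchanged nuclear charge, lets the cloud expand.
An anion is larger than its parent atom: O²⁻ > O.

O²⁻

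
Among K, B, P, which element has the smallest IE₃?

P

Consider each +2 ion: K²⁺ is already 1 electron into the core; B²⁺ still has 1 valence electron; P²⁺ still has 3 valence electrons.
Core electrons are held far more tightly than valence electrons, so K tops the IE_3 order.
Valence configurations: B²⁺ [He]2s¹, P²⁺ [Ne]3s²3p¹.
The numbers (kJ/mol): K 4420, B 3660, P 2914.
So the third ionization energies run P < B < K.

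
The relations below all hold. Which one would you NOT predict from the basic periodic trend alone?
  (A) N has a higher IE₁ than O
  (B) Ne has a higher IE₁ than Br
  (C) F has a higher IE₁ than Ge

(A)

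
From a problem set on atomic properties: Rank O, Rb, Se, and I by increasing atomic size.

O is in period 2, group 16; Se is in period 4, group 16; Rb is in period 5, group 1; I is in period 5, group 17.
Across a period the added protons contract the valence shell; down a group each new principal shell makes the atom larger.
Here both period and group differ, so the two effects have to be weighed against each other.
Se > O: Se sits below O in group 16, so the down-group effect alone puts Se larger.
I > Se: period and group pull opposite ways; the down-group shift dominates (133 vs 116 pm).
Rb > I: both are in period 5; the period trend gives Rb the larger value.
For reference (pm): O 63, Se 116, Rb 210, I 133.
So from smallest to largest: O < Se < I < Rb.

O < Se < I < Rb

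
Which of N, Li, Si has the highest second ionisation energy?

Li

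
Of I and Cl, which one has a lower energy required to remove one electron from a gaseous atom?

Cl is in period 3, group 17; I is in period 5, group 17.
Across a period the outer electron is held more tightly (higher IE₁); down a group it sits in a higher shell, more shielded, and comes off more easily.
All are in group 17, so first ionization energy increases up the group.
So I has the lower energy required to remove one electron from a gaseous atom (I < Cl).

I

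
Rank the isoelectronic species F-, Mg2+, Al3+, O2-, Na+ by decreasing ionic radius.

All of these have 10 electrons, so size is governed by nuclear charge alone: the more protons, the stronger the pull on the same electron cloud, and the smaller the ion.
Nuclear charges: Al3+ (Z=13), Mg2+ (Z=12), Na+ (Z=11), F- (Z=9), O2- (Z=8).
Largest to smallest: O2- > F- > Na+ > Mg2+ > Al3+.

O2- > F- > Na+ > Mg2+ > Al3+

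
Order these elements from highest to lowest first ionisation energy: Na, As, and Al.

As, Al, Na

Across a period the outer electron is held more tightly (higher IE₁); down a group it sits in a higher shell, more shielded, and comes off more easily.
These span different periods and groups, so the two trends combine.
Al > Na: both are in period 3; the period trend gives Al the larger value.
As > Al: the two effects oppose for this pair; the across-period effect wins (947 vs 578 kJ/mol).
For reference (kJ/mol): Na 496, Al 578, As 947.
So from highest to lowest: As > Al > Na.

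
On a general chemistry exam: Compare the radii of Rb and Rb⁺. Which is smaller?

Forming Rb⁺ removes 1 electron from Rb. Fewer electrons for the same nuclear charge means less shielding and a higher Z_eff on the remaining electrons, and for main-group metals the entire outer shell is lost.
A cation is smaller than its parent atom: Rb⁺ < Rb.

Rb⁺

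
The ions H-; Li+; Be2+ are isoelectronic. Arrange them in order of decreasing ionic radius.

H- > Li+ > Be2+

All of these have 2 electrons, so size is governed by nuclear charge alone: the more protons, the stronger the pull on the same electron cloud, and the smaller the ion.
Nuclear charges: Be2+ (Z=4), Li+ (Z=3), H- (Z=1).
Largest to smallest: H- > Li+ > Be2+.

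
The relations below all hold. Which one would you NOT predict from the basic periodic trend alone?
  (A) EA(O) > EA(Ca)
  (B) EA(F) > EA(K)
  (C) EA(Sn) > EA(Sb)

The general trend: electron affinity increases across a period and decreases down a group.
(A) O (period 2, group 16) vs Ca (period 4, group 2): the stated order agrees with the simple trend.
(B) F (period 2, group 17) vs K (period 4, group 1): the stated order agrees with the simple trend.
(C) Sn (period 5, group 14) vs Sb (period 5, group 15): the stated order contradicts the simple trend.
The exception is (C): adding an electron to Sb's half-filled 5p³ is unfavourable, so Sn has the more exothermic EA.

(C)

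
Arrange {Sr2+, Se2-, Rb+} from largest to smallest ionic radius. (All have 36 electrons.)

Se2- > Rb+ > Sr2+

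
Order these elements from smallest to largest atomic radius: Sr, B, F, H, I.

H < F < B < I < Sr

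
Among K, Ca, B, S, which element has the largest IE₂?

Consider each +1 ion: K⁺ is the bare [Ar] core; Ca⁺ still has 1 valence electron; B⁺ still has 2 valence electrons; S⁺ still has 5 valence electrons.
Core electrons are held far more tightly than valence electrons, so K tops the IE_2 order.
Valence configurations: Ca⁺ [Ar]4s¹, B⁺ [He]2s², S⁺ [Ne]3s²3p³.
Tabulated IE_2 (kJ/mol): K 3052, Ca 1145, B 2427, S 2252.
So the second ionization energies run Ca < S < B < K.

K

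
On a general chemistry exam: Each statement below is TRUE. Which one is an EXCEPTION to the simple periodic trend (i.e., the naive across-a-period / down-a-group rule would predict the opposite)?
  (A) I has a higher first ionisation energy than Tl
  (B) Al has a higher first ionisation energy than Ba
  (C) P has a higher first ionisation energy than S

(C)

The general trend: first ionisation energy increases across a period and decreases down a group.
(A) I (period 5, group 17) vs Tl (period 6, group 13): the stated order agrees with the simple trend.
(B) Al (period 3, group 13) vs Ba (period 6, group 2): the stated order agrees with the simple trend.
(C) P (period 3, group 15) vs S (period 3, group 16): the stated order contradicts the simple trend.
The exception is (C): S (3p⁴) ionizes more easily than half-filled P (3p³) because the paired 3p electron in S is pushed out by e⁻–e⁻ repulsion.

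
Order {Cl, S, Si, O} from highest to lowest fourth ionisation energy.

O, Cl, S, Si

After 3 electrons have been removed, what remains? Cl³⁺ still has 4 valence electrons; S³⁺ still has 3 valence electrons; Si³⁺ still has 1 valence electron; O³⁺ still has 3 valence electrons.
All are still removing valence electrons, so compare the +3 ions as you would atoms: IE_4 generally rises across a period (higher Z_eff) and falls down a group (larger shell), subject to the usual subshell exceptions.
Valence configurations: Cl³⁺ [Ne]3s²3p², S³⁺ [Ne]3s²3p¹, Si³⁺ [Ne]3s¹, O³⁺ [He]2s²2p¹.
The numbers (kJ/mol): Cl 5159, S 4556, Si 4356, O 7469.
Putting it together, IE_4: Si < S < Cl < O.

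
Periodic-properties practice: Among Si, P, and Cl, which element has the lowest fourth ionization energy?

Consider each +3 ion: Si³⁺ still has 1 valence electron; P³⁺ still has 2 valence electrons; Cl³⁺ still has 4 valence electrons.
All are still removing valence electrons, so compare the +3 ions as you would atoms: IE_4 generally rises across a period (higher Z_eff) and falls down a group (larger shell), subject to the usual subshell exceptions.
Valence configurations: Si³⁺ [Ne]3s¹, P³⁺ [Ne]3s², Cl³⁺ [Ne]3s²3p².
The numbers (kJ/mol): Si 4356, P 4964, Cl 5159.
So the fourth ionization energies run Si < P < Cl.

Si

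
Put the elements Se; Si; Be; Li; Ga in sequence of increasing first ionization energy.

Li is in period 2, group 1; Be is in period 2, group 2; Si is in period 3, group 14; Ga is in period 4, group 13; Se is in period 4, group 16.
First ionization energy rises across a period (greater Z_eff holds electrons more tightly) and falls down a group (valence electrons are farther from the nucleus).
Here both period and group differ, so the two effects have to be weighed against each other.
Ga > Li: the two effects oppose for this pair; the across-period effect wins (579 vs 520 kJ/mol).
Si > Ga: both effects reinforce here, so Si is clearly the higher of the two.
Be > Si: the two effects oppose for this pair; the down-group effect wins (900 vs 786 kJ/mol).
Se > Be: the two effects oppose for this pair; the across-period effect wins (941 vs 900 kJ/mol).
Tabulated first ionization energy (kJ/mol): Li 520, Be 900, Si 786, Ga 579, Se 941.
So from lowest to highest: Li < Ga < Si < Be < Se.

Li < Ga < Si < Be < Se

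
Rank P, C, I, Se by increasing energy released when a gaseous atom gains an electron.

P, C, Se, I

C is in period 2, group 14; P is in period 3, group 15; Se is in period 4, group 16; I is in period 5, group 17.
EA tends to increase across a period and decrease down a group, though the pattern is less regular than for IE or radius.
A diagonal step moves right (one effect) and down (the opposite effect) at once.
C > P: the two effects oppose for this pair; the down-group effect wins (122 vs 72 kJ/mol).
Se > C: period and group pull opposite ways; the across-period shift dominates (195 vs 122 kJ/mol).
I > Se: period and group pull opposite ways; the across-period shift dominates (295 vs 195 kJ/mol).
Tabulated electron affinity (kJ/mol): C 122, P 72, Se 195, I 295.
So from lowest to highest: P < C < Se < I.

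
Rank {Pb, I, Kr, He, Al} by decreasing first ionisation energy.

He, Kr, I, Pb, Al

He is in period 1, group 18; Al is in period 3, group 13; Kr is in period 4, group 18; I is in period 5, group 17; Pb is in period 6, group 14.
First ionization energy rises across a period (greater Z_eff holds electrons more tightly) and falls down a group (valence electrons are farther from the nucleus).
Here both period and group differ, so the two effects have to be weighed against each other.
Pb > Al: period and group pull opposite ways; the across-period shift dominates (716 vs 578 kJ/mol).
I > Pb: relative to Pb, both the across-period and down-group shifts push I's first ionization energy up.
Kr > I: both effects reinforce here, so Kr is clearly the higher of the two.
He > Kr: they share group 18; the group trend gives He the larger value.
Tabulated first ionization energy (kJ/mol): He 2372, Al 578, Kr 1351, I 1008, Pb 716.
So from highest to lowest: He > Kr > I > Pb > Al.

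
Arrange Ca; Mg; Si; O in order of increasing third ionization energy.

Si < Ca < O < Mg

Consider each +2 ion: Ca²⁺ is the bare [Ar] core; Mg²⁺ is the bare [Ne] core; Si²⁺ still has 2 valence electrons; O²⁺ still has 4 valence electrons.
Usually core removal costs more than valence removal, but here the competition is close: a tightly held n=2 valence electron can cost more to remove than an n=3 core electron, so the actual values have to decide it.
Valence configurations: Si²⁺ [Ne]3s², O²⁺ [He]2s²2p².
The numbers (kJ/mol): Ca 4912, Mg 7733, Si 3232, O 5300.
Overall IE_3 order: Si < Ca < O < Mg.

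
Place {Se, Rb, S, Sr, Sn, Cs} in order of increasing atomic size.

Moving right in a period, electrons are added to the same shell under a stronger nuclear pull, so atoms get smaller; moving down, a new shell is opened and atoms get larger.
Here both period and group differ, so the two effects have to be weighed against each other.
Se > S: they share group 16; the group trend gives Se the larger value.
Sn > Se: relative to Se, both the across-period and down-group shifts push Sn's atomic radius up.
Sr > Sn: both are in period 5; the period trend gives Sr the larger value.
Rb > Sr: Rb lies to the left of Sr in period 5, so the across-period effect alone puts Rb larger.
Cs > Rb: Cs sits below Rb in group 1, so the down-group effect alone puts Cs larger.
For reference (pm): S 103, Se 116, Rb 210, Sr 185, Sn 140, Cs 232.
So from smallest to largest: S < Se < Sn < Sr < Rb < Cs.

S < Se < Sn < Sr < Rb < Cs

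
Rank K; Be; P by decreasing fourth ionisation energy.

After 3 electrons have been removed, what remains? K³⁺ is already 2 electrons into the core; Be³⁺ is already 1 electron into the core; P³⁺ still has 2 valence electrons.
Breaking into a closed-shell core is much more expensive than removing a leftover valence electron — K and Be have the largest IE_4 here.
Approximate IE_4 values (kJ/mol): K 5877, Be 21007, P 4964.
So the fourth ionization energies run P < K < Be.

Be, K, P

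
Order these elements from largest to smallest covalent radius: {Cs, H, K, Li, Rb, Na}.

Cs > Rb > K > Na > Li > H

H is in period 1, group 1; Li is in period 2, group 1; Na is in period 3, group 1; K is in period 4, group 1; Rb is in period 5, group 1; Cs is in period 6, group 1.
Atomic radius shrinks across a period as nuclear charge pulls the same shell inward, and grows down a group as new shells are added.
All are in group 1, so atomic radius increases down the group.
So from largest to smallest: Cs > Rb > K > Na > Li > H.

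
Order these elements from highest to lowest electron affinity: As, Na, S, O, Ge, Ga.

EA tends to increase across a period and decrease down a group, though the pattern is less regular than for IE or radius.
Here both period and group differ, so the two effects have to be weighed against each other.
Na > Ga: period and group pull opposite ways; the down-group shift dominates (53 vs 29 kJ/mol).
As > Na: period and group pull opposite ways; the across-period shift dominates (78 vs 53 kJ/mol).
Ge > As: this pair runs against the simple trend — see the exception note.
O > Ge: both effects reinforce here, so O is clearly the higher of the two.
S > O: this pair runs against the simple trend — see the exception note.
Note the exception: Ge has a higher electron affinity than As, contrary to the simple trend — adding an electron to As's half-filled 4p³ is unfavourable, so Ge (4p²) has the more exothermic EA.
Note the exception: S has a higher electron affinity than O, contrary to the simple trend — the compact 2p subshell of O repels the added electron more than S's larger 3p does.
Approximate values (kJ/mol): O 141, Na 53, S 200, Ga 29, Ge 119, As 78.
So from highest to lowest: S > O > Ge > As > Na > Ga.

S > O > Ge > As > Na > Ga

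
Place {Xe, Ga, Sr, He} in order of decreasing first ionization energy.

He is in period 1, group 18; Ga is in period 4, group 13; Sr is in period 5, group 2; Xe is in period 5, group 18.
IE₁ increases left→right with effective nuclear charge and decreases top→bottom as the valence shell moves farther out.
Neither a single period nor a single group — weigh both effects.
Ga > Sr: relative to Sr, both the across-period and down-group shifts push Ga's first ionization energy up.
Xe > Ga: period and group pull opposite ways; the across-period shift dominates (1170 vs 579 kJ/mol).
He > Xe: they share group 18; the group trend gives He the larger value.
For reference (kJ/mol): He 2372, Ga 579, Sr 550, Xe 1170.
So from highest to lowest: He > Xe > Ga > Sr.

He, Xe, Ga, Sr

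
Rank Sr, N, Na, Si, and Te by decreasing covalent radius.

Sr > Na > Te > Si > N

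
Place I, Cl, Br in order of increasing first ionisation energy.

I, Br, Cl

Cl is in period 3, group 17; Br is in period 4, group 17; I is in period 5, group 17.
Across a period the outer electron is held more tightly (higher IE₁); down a group it sits in a higher shell, more shielded, and comes off more easily.
All are in group 17, so first ionization energy increases up the group.
So from lowest to highest: I < Br < Cl.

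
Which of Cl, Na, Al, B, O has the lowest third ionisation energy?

Al

After 2 electrons have been removed, what remains? Cl²⁺ still has 5 valence electrons; Na²⁺ is already 1 electron into the core; Al²⁺ still has 1 valence electron; B²⁺ still has 1 valence electron; O²⁺ still has 4 valence electrons.
Breaking into a closed-shell core is much more expensive than removing a leftover valence electron — Na has the largest IE_3 here.
Valence configurations: Cl²⁺ [Ne]3s²3p³, Al²⁺ [Ne]3s¹, B²⁺ [He]2s¹, O²⁺ [He]2s²2p².
The numbers (kJ/mol): Cl 3822, Na 6910, Al 2745, B 3660, O 5300.
So the third ionization energies run Al < B < Cl < O < Na.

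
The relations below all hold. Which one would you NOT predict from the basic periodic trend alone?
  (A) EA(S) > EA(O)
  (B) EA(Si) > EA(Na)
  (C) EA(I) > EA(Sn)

(A)

The general trend: electron affinity increases across a period and decreases down a group.
(A) S (period 3, group 16) vs O (period 2, group 16): the stated order contradicts the simple trend.
(B) Si (period 3, group 14) vs Na (period 3, group 1): the stated order agrees with the simple trend.
(C) I (period 5, group 17) vs Sn (period 5, group 14): the stated order agrees with the simple trend.
The exception is (A): the compact 2p subshell of O repels the added electron more than S's larger 3p does.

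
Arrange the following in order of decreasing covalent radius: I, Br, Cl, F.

I, Br, Cl, F

F is in period 2, group 17; Cl is in period 3, group 17; Br is in period 4, group 17; I is in period 5, group 17.
Moving right in a period, electrons are added to the same shell under a stronger nuclear pull, so atoms get smaller; moving down, a new shell is opened and atoms get larger.
All are in group 17, so atomic radius increases down the group.
So from largest to smallest: I > Br > Cl > F.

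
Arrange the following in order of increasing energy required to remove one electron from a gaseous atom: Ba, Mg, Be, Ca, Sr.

Removing the outermost electron gets harder across a period and easier down a group.
All are in group 2, so first ionization energy increases up the group.
So from lowest to highest: Ba < Sr < Ca < Mg < Be.

Ba < Sr < Ca < Mg < Be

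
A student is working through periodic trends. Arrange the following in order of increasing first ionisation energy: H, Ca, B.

Ca, B, H

First ionization energy rises across a period (greater Z_eff holds electrons more tightly) and falls down a group (valence electrons are farther from the nucleus).
Neither a single period nor a single group — weigh both effects.
B > Ca: both effects reinforce here, so B is clearly the higher of the two.
H > B: the two effects oppose for this pair; the down-group effect wins (1312 vs 801 kJ/mol).
Tabulated first ionization energy (kJ/mol): H 1312, B 801, Ca 590.
So from lowest to highest: Ca < B < H.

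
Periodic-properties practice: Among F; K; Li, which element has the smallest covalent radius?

Li is in period 2, group 1; F is in period 2, group 17; K is in period 4, group 1.
Moving right in a period, electrons are added to the same shell under a stronger nuclear pull, so atoms get smaller; moving down, a new shell is opened and atoms get larger.
These span different periods and groups, so the two trends combine.
Li > F: both are in period 2; the period trend gives Li the larger value.
K > Li: they share group 1; the group trend gives K the larger value.
Approximate values (pm): Li 133, F 64, K 196.
The smallest covalent radius among these belongs to F.

F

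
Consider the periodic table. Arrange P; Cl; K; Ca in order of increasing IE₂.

Consider each +1 ion: P⁺ still has 4 valence electrons; Cl⁺ still has 6 valence electrons; K⁺ is the bare [Ar] core; Ca⁺ still has 1 valence electron.
Core electrons are held far more tightly than valence electrons, so K tops the IE_2 order.
Valence configurations: P⁺ [Ne]3s²3p², Cl⁺ [Ne]3s²3p⁴, Ca⁺ [Ar]4s¹.
Tabulated IE_2 (kJ/mol): P 1907, Cl 2298, K 3052, Ca 1145.
Putting it together, IE_2: Ca < P < Cl < K.

Ca < P < Cl < K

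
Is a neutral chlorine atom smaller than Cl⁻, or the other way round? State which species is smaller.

Cl

Forming Cl⁻ adds 1 electron to Cl. More electron–electron repulsion in the same shell, with unchanged nuclear charge, lets the cloud expand.
An anion is larger than its parent atom: Cl⁻ > Cl.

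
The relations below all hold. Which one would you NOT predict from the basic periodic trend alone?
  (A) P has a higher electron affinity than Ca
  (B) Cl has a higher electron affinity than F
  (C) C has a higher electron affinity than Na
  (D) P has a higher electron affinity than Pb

(B)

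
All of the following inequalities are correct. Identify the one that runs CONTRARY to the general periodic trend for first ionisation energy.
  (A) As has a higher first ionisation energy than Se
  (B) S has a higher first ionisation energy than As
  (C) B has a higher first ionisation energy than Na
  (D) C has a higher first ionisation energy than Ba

(A)

The general trend: first ionisation energy increases across a period and decreases down a group.
(A) As (period 4, group 15) vs Se (period 4, group 16): the stated order contradicts the simple trend.
(B) S (period 3, group 16) vs As (period 4, group 15): the stated order agrees with the simple trend.
(C) B (period 2, group 13) vs Na (period 3, group 1): the stated order agrees with the simple trend.
(D) C (period 2, group 14) vs Ba (period 6, group 2): the stated order agrees with the simple trend.
The exception is (A): Se (4p⁴) ionizes more easily than half-filled As (4p³).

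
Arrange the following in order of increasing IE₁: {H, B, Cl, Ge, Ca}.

First ionization energy rises across a period (greater Z_eff holds electrons more tightly) and falls down a group (valence electrons are farther from the nucleus).
Neither a single period nor a single group — weigh both effects.
Ge > Ca: Ge lies to the right of Ca in period 4, so the across-period effect alone puts Ge higher.
B > Ge: the two effects oppose for this pair; the down-group effect wins (801 vs 762 kJ/mol).
Cl > B: period and group pull opposite ways; the across-period shift dominates (1251 vs 801 kJ/mol).
H > Cl: period and group pull opposite ways; the down-group shift dominates (1312 vs 1251 kJ/mol).
Approximate values (kJ/mol): H 1312, B 801, Cl 1251, Ca 590, Ge 762.
So from lowest to highest: Ca < Ge < B < Cl < H.

Ca, Ge, B, Cl, H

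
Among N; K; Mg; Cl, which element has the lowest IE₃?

The third ionization energy removes an electron from the +2 ion. For each element: N²⁺ still has 3 valence electrons; K²⁺ is already 1 electron into the core; Mg²⁺ is the bare [Ne] core; Cl²⁺ still has 5 valence electrons.
Usually core removal costs more than valence removal, but here the competition is close: a tightly held n=2 valence electron can cost more to remove than an n=3 core electron, so the actual values have to decide it.
Valence configurations: N²⁺ [He]2s²2p¹, Cl²⁺ [Ne]3s²3p³.
Tabulated IE_3 (kJ/mol): N 4578, K 4420, Mg 7733, Cl 3822.
Overall IE_3 order: Cl < K < N < Mg.

Cl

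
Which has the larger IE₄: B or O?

The fourth ionization energy removes an electron from the +3 ion. For each element: B³⁺ is the bare [He] core; O³⁺ still has 3 valence electrons.
Breaking into a closed-shell core is much more expensive than removing a leftover valence electron — B has the largest IE_4 here.
Tabulated IE_4 (kJ/mol): B 25026, O 7469.
Overall IE_4 order: O < B.

B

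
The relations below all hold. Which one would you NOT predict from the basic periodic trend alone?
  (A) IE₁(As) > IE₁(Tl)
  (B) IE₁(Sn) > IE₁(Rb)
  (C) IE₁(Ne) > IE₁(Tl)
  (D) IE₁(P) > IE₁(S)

(D)

The general trend: IE₁ increases across a period and decreases down a group.
(A) As (period 4, group 15) vs Tl (period 6, group 13): the stated order agrees with the simple trend.
(B) Sn (period 5, group 14) vs Rb (period 5, group 1): the stated order agrees with the simple trend.
(C) Ne (period 2, group 18) vs Tl (period 6, group 13): the stated order agrees with the simple trend.
(D) P (period 3, group 15) vs S (period 3, group 16): the stated order contradicts the simple trend.
The exception is (D): S (3p⁴) ionizes more easily than half-filled P (3p³) because the paired 3p electron in S is pushed out by e⁻–e⁻ repulsion.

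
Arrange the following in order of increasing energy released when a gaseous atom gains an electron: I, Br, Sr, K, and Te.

K is in period 4, group 1; Br is in period 4, group 17; Sr is in period 5, group 2; Te is in period 5, group 16; I is in period 5, group 17.
EA tends to increase across a period and decrease down a group, though the pattern is less regular than for IE or radius.
These span different periods and groups, so the two trends combine.
K > Sr: the two effects oppose for this pair; the down-group effect wins (48 vs 5 kJ/mol).
Te > K: the two effects oppose for this pair; the across-period effect wins (190 vs 48 kJ/mol).
I > Te: I lies to the right of Te in period 5, so the across-period effect alone puts I higher.
Br > I: Br sits above I in group 17, so the down-group effect alone puts Br higher.
For reference (kJ/mol): K 48, Br 325, Sr 5, Te 190, I 295.
So from lowest to highest: Sr < K < Te < I < Br.

Sr < K < Te < I < Br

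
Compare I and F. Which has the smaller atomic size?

F

Across a period the added protons contract the valence shell; down a group each new principal shell makes the atom larger.
All are in group 17, so atomic radius increases down the group.
So F has the smaller atomic size (F < I).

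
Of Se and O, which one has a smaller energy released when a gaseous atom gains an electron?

O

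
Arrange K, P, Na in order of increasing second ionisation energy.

After 1 electron has been removed, what remains? K⁺ is the bare [Ar] core; P⁺ still has 4 valence electrons; Na⁺ is the bare [Ne] core.
Core electrons are held far more tightly than valence electrons, so K and Na top the IE_2 order.
Tabulated IE_2 (kJ/mol): K 3052, P 1907, Na 4562.
Hence IE_2: P < K < Na.

P, K, Na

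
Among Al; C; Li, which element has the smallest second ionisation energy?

Al

After 1 electron has been removed, what remains? Al⁺ still has 2 valence electrons; C⁺ still has 3 valence electrons; Li⁺ is the bare [He] core.
Core electrons are held far more tightly than valence electrons, so Li tops the IE_2 order.
Valence configurations: Al⁺ [Ne]3s², C⁺ [He]2s²2p¹.
Tabulated IE_2 (kJ/mol): Al 1817, C 2353, Li 7298.
So the second ionization energies run Al < C < Li.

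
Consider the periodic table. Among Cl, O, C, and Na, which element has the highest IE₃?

Na

IE_3 is the cost of taking one more electron from the +2 cation: Cl²⁺ still has 5 valence electrons; O²⁺ still has 4 valence electrons; C²⁺ still has 2 valence electrons; Na²⁺ is already 1 electron into the core.
Breaking into a closed-shell core is much more expensive than removing a leftover valence electron — Na has the largest IE_3 here.
Valence configurations: Cl²⁺ [Ne]3s²3p³, O²⁺ [He]2s²2p², C²⁺ [He]2s².
Approximate IE_3 values (kJ/mol): Cl 3822, O 5300, C 4620, Na 6910.
Overall IE_3 order: Cl < C < O < Na.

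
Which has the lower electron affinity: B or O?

B

B is in period 2, group 13; O is in period 2, group 16.
EA tends to increase across a period and decrease down a group, though the pattern is less regular than for IE or radius.
All lie in period 2, so electron affinity increases left to right.
So B has the lower electron affinity (B < O).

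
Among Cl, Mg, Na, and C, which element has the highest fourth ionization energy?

Mg

Consider each +3 ion: Cl³⁺ still has 4 valence electrons; Mg³⁺ is already 1 electron into the core; Na³⁺ is already 2 electrons into the core; C³⁺ still has 1 valence electron.
Pulling an electron out of a noble-gas core costs far more than removing a remaining valence electron, so Na and Mg sit at the high end of IE_4.
Valence configurations: Cl³⁺ [Ne]3s²3p², C³⁺ [He]2s¹.
Tabulated IE_4 (kJ/mol): Cl 5159, Mg 10543, Na 9543, C 6223.
Putting it together, IE_4: Cl < C < Na < Mg.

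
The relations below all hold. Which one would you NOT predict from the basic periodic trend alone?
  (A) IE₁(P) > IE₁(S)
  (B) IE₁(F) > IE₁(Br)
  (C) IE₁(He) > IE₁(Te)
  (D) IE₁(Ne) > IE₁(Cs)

The general trend: first ionisation energy increases across a period and decreases down a group.
(A) P (period 3, group 15) vs S (period 3, group 16): the stated order contradicts the simple trend.
(B) F (period 2, group 17) vs Br (period 4, group 17): the stated order agrees with the simple trend.
(C) He (period 1, group 18) vs Te (period 5, group 16): the stated order agrees with the simple trend.
(D) Ne (period 2, group 18) vs Cs (period 6, group 1): the stated order agrees with the simple trend.
The exception is (A): S (3p⁴) ionizes more easily than half-filled P (3p³) because the paired 3p electron in S is pushed out by e⁻–e⁻ repulsion.

(A)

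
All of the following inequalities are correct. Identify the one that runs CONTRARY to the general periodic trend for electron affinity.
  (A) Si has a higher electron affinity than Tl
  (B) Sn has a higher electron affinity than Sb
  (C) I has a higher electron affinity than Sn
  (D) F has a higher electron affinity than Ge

(B)

The general trend: electron affinity increases across a period and decreases down a group.
(A) Si (period 3, group 14) vs Tl (period 6, group 13): the stated order agrees with the simple trend.
(B) Sn (period 5, group 14) vs Sb (period 5, group 15): the stated order contradicts the simple trend.
(C) I (period 5, group 17) vs Sn (period 5, group 14): the stated order agrees with the simple trend.
(D) F (period 2, group 17) vs Ge (period 4, group 14): the stated order agrees with the simple trend.
The exception is (B): adding an electron to Sb's half-filled 5p³ is unfavourable, so Sn has the more exothermic EA.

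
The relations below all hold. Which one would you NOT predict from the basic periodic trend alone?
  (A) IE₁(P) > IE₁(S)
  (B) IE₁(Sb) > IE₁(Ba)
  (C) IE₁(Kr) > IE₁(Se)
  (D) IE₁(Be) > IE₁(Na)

(A)

The general trend: first ionisation energy increases across a period and decreases down a group.
(A) P (period 3, group 15) vs S (period 3, group 16): the stated order contradicts the simple trend.
(B) Sb (period 5, group 15) vs Ba (period 6, group 2): the stated order agrees with the simple trend.
(C) Kr (period 4, group 18) vs Se (period 4, group 16): the stated order agrees with the simple trend.
(D) Be (period 2, group 2) vs Na (period 3, group 1): the stated order agrees with the simple trend.
The exception is (A): S (3p⁴) ionizes more easily than half-filled P (3p³) because the paired 3p electron in S is pushed out by e⁻–e⁻ repulsion.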